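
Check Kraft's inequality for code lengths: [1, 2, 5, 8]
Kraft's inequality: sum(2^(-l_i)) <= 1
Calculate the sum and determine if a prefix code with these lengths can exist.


Sum = 2^(-1) + 2^(-2) + 2^(-5) + 2^(-8)
    = 0.5 + 0.25 + 0.03125 + 0.00390625
    = 201/256 = 0.78515625
Since 0.78515625 <= 1, Kraft's inequality IS satisfied.
A prefix code with these lengths CAN exist.

Kraft sum = 0.78515625. Satisfied.


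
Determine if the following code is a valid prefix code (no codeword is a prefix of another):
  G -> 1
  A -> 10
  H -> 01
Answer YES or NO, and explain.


Checking each pair (does one codeword prefix another?):
  G='1' vs A='10': prefix -- VIOLATION

NO -- this is NOT a valid prefix code. G (1) is a prefix of A (10).


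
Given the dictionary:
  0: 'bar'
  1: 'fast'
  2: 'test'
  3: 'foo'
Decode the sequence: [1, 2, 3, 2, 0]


Look up each index in the dictionary:
  1 -> 'fast'
  2 -> 'test'
  3 -> 'foo'
  2 -> 'test'
  0 -> 'bar'

Decoded: "fast test foo test bar"


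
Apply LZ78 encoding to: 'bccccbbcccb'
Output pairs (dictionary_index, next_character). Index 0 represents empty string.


LZ78 encoding steps:
Dictionary: {0: ''}
Step 1: w='' (idx 0), next='b' -> output (0, 'b'), add 'b' as idx 1
Step 2: w='' (idx 0), next='c' -> output (0, 'c'), add 'c' as idx 2
Step 3: w='c' (idx 2), next='c' -> output (2, 'c'), add 'cc' as idx 3
Step 4: w='c' (idx 2), next='b' -> output (2, 'b'), add 'cb' as idx 4
Step 5: w='b' (idx 1), next='c' -> output (1, 'c'), add 'bc' as idx 5
Step 6: w='cc' (idx 3), next='b' -> output (3, 'b'), add 'ccb' as idx 6


Encoded: [(0, 'b'), (0, 'c'), (2, 'c'), (2, 'b'), (1, 'c'), (3, 'b')]


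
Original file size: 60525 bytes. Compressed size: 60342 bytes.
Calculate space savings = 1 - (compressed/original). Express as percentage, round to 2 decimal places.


ratio = compressed/original = 60342/60525 = 0.996976
savings = 1 - ratio = 1 - 0.996976 = 0.003024
as a percentage: 0.003024 * 100 = 0.3%

Space savings = 1 - 60342/60525 = 0.3%


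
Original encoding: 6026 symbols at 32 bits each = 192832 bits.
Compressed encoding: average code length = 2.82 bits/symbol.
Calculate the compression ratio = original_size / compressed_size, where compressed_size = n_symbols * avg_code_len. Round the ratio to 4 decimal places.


original_size = n_symbols * orig_bits = 6026 * 32 = 192832 bits
compressed_size = n_symbols * avg_code_len = 6026 * 2.82 = 16993.32 bits
ratio = original_size / compressed_size = 192832 / 16993.32 = 11.3475

Compression ratio = 11.3475


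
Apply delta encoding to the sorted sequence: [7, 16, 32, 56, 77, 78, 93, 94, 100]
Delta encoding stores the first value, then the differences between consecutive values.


First value: 7
Deltas:
  16 - 7 = 9
  32 - 16 = 16
  56 - 32 = 24
  77 - 56 = 21
  78 - 77 = 1
  93 - 78 = 15
  94 - 93 = 1
  100 - 94 = 6


Delta encoded: [7, 9, 16, 24, 21, 1, 15, 1, 6]


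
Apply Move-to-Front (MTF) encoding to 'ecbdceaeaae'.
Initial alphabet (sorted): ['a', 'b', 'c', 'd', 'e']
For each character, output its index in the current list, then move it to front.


MTF encoding:
'e': index 4 in ['a', 'b', 'c', 'd', 'e'] -> ['e', 'a', 'b', 'c', 'd']
'c': index 3 in ['e', 'a', 'b', 'c', 'd'] -> ['c', 'e', 'a', 'b', 'd']
'b': index 3 in ['c', 'e', 'a', 'b', 'd'] -> ['b', 'c', 'e', 'a', 'd']
'd': index 4 in ['b', 'c', 'e', 'a', 'd'] -> ['d', 'b', 'c', 'e', 'a']
'c': index 2 in ['d', 'b', 'c', 'e', 'a'] -> ['c', 'd', 'b', 'e', 'a']
'e': index 3 in ['c', 'd', 'b', 'e', 'a'] -> ['e', 'c', 'd', 'b', 'a']
'a': index 4 in ['e', 'c', 'd', 'b', 'a'] -> ['a', 'e', 'c', 'd', 'b']
'e': index 1 in ['a', 'e', 'c', 'd', 'b'] -> ['e', 'a', 'c', 'd', 'b']
'a': index 1 in ['e', 'a', 'c', 'd', 'b'] -> ['a', 'e', 'c', 'd', 'b']
'a': index 0 in ['a', 'e', 'c', 'd', 'b'] -> ['a', 'e', 'c', 'd', 'b']
'e': index 1 in ['a', 'e', 'c', 'd', 'b'] -> ['e', 'a', 'c', 'd', 'b']


Output: [4, 3, 3, 4, 2, 3, 4, 1, 1, 0, 1]


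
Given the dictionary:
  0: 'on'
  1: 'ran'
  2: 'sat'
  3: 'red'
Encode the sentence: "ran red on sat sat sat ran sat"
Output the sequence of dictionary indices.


Look up each word in the dictionary:
  'ran' -> 1
  'red' -> 3
  'on' -> 0
  'sat' -> 2
  'sat' -> 2
  'sat' -> 2
  'ran' -> 1
  'sat' -> 2

Encoded: [1, 3, 0, 2, 2, 2, 1, 2]


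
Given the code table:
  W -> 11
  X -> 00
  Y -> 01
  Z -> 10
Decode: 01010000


Decoding:
01 -> Y
01 -> Y
00 -> X
00 -> X


Result: YYXX


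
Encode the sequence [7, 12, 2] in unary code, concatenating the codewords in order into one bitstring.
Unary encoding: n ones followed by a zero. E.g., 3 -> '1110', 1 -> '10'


Encode each number as n ones followed by a terminating 0:
  7 -> 11111110 (8 bits)
  12 -> 1111111111110 (13 bits)
  2 -> 110 (3 bits)
Total length = 8 + 13 + 3 = 24 bits.

Unary([7, 12, 2]) = 111111101111111111110110 (24 bits)


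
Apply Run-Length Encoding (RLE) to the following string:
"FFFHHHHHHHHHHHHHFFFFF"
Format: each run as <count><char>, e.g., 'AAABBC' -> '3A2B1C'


Scanning runs left to right:
  i=0: run of 'F' x 3 -> '3F'
  i=3: run of 'H' x 13 -> '13H'
  i=16: run of 'F' x 5 -> '5F'

RLE = 3F13H5F


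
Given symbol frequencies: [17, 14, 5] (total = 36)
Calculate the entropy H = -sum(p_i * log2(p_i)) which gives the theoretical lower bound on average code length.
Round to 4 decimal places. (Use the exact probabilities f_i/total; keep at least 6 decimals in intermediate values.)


Per-symbol terms -p_i * log2(p_i) with p_i = f_i/36:
  p = 17/36 = 0.472222: log2(p) = -1.082462, -p*log2(p) = 0.511163
  p = 14/36 = 0.388889: log2(p) = -1.362570, -p*log2(p) = 0.529888
  p = 5/36 = 0.138889: log2(p) = -2.847997, -p*log2(p) = 0.395555
H = 0.511163 + 0.529888 + 0.395555 = 1.436606

H = 1.4366 bits/symbol


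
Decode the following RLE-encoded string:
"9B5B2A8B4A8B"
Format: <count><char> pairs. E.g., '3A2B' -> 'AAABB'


Expanding each <count><char> pair:
  9B -> 'BBBBBBBBB'
  5B -> 'BBBBB'
  2A -> 'AA'
  8B -> 'BBBBBBBB'
  4A -> 'AAAA'
  8B -> 'BBBBBBBB'

Decoded = BBBBBBBBBBBBBBAABBBBBBBBAAAABBBBBBBB


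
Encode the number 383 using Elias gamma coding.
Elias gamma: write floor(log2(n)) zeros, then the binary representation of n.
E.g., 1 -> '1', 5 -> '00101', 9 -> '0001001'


num_bits = floor(log2(383)) + 1 = 9
leading_zeros = num_bits - 1 = 8
binary(383) = 101111111

Elias gamma(383) = '00000000' + '101111111' = 00000000101111111 (17 bits)


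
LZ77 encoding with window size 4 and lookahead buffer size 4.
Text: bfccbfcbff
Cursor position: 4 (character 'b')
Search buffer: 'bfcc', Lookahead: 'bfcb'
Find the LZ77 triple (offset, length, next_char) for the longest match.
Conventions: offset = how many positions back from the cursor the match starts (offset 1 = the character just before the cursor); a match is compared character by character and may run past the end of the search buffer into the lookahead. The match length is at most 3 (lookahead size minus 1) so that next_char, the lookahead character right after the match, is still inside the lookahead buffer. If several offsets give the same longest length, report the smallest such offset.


Try each offset into the search buffer:
  offset=1 (pos 3, char 'c'): match length 0
  offset=2 (pos 2, char 'c'): match length 0
  offset=3 (pos 1, char 'f'): match length 0
  offset=4 (pos 0, char 'b'): match length 3
Longest match has length 3 at offset 4.
next_char = character at position 4 + 3 = 7 -> 'b'

Best match: offset=4, length=3 (matching 'bfc' starting at position 0)
LZ77 triple: (4, 3, 'b')


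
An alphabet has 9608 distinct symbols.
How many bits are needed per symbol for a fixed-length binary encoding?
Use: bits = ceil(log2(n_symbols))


log2(9608) = 13.23
Bracket: 2^13 = 8192 < 9608 <= 2^14 = 16384
So ceil(log2(9608)) = 14

bits = ceil(log2(9608)) = ceil(13.23) = 14 bits


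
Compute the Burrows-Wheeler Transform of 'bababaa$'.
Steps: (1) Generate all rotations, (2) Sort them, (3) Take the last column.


Rotations (sorted):
  0: $bababaa -> last char: a
  1: a$bababa -> last char: a
  2: aa$babab -> last char: b
  3: abaa$bab -> last char: b
  4: ababaa$b -> last char: b
  5: baa$baba -> last char: a
  6: babaa$ba -> last char: a
  7: bababaa$ -> last char: $


BWT = aabbbaa$


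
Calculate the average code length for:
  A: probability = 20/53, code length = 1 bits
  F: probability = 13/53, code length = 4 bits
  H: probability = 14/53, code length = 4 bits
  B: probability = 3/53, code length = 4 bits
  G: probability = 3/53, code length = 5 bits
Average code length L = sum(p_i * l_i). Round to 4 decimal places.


Weighted contributions p_i * l_i:
  A: (20/53) * 1 = 20/53
  F: (13/53) * 4 = 52/53
  H: (14/53) * 4 = 56/53
  B: (3/53) * 4 = 12/53
  G: (3/53) * 5 = 15/53
Sum = (20 + 52 + 56 + 12 + 15)/53 = 155/53

L = 155/53 = 2.9245 bits/symbol


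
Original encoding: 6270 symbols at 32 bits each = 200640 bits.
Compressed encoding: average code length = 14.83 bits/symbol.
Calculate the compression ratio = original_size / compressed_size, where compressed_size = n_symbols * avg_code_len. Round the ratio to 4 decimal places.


original_size = n_symbols * orig_bits = 6270 * 32 = 200640 bits
compressed_size = n_symbols * avg_code_len = 6270 * 14.83 = 92984.1 bits
ratio = original_size / compressed_size = 200640 / 92984.1 = 2.1578

Compression ratio = 2.1578


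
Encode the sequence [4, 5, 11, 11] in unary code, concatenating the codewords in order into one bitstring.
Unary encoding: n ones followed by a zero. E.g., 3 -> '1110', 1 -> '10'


Encode each number as n ones followed by a terminating 0:
  4 -> 11110 (5 bits)
  5 -> 111110 (6 bits)
  11 -> 111111111110 (12 bits)
  11 -> 111111111110 (12 bits)
Total length = 5 + 6 + 12 + 12 = 35 bits.

Unary([4, 5, 11, 11]) = 11110111110111111111110111111111110 (35 bits)


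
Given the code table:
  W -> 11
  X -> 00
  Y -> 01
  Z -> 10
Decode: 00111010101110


Decoding:
00 -> X
11 -> W
10 -> Z
10 -> Z
10 -> Z
11 -> W
10 -> Z


Result: XWZZZWZ


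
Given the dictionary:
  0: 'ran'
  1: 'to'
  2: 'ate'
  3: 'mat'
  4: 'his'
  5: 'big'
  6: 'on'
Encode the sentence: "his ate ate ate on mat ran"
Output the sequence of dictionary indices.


Look up each word in the dictionary:
  'his' -> 4
  'ate' -> 2
  'ate' -> 2
  'ate' -> 2
  'on' -> 6
  'mat' -> 3
  'ran' -> 0

Encoded: [4, 2, 2, 2, 6, 3, 0]


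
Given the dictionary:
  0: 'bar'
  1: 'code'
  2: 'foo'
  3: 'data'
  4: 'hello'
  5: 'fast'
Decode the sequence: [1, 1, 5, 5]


Look up each index in the dictionary:
  1 -> 'code'
  1 -> 'code'
  5 -> 'fast'
  5 -> 'fast'

Decoded: "code code fast fast"


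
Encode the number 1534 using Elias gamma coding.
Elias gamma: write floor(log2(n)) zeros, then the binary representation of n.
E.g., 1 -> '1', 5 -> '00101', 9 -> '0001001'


num_bits = floor(log2(1534)) + 1 = 11
leading_zeros = num_bits - 1 = 10
binary(1534) = 10111111110

Elias gamma(1534) = '0000000000' + '10111111110' = 000000000010111111110 (21 bits)


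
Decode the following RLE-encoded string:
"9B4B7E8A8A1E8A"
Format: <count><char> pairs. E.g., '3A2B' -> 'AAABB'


Expanding each <count><char> pair:
  9B -> 'BBBBBBBBB'
  4B -> 'BBBB'
  7E -> 'EEEEEEE'
  8A -> 'AAAAAAAA'
  8A -> 'AAAAAAAA'
  1E -> 'E'
  8A -> 'AAAAAAAA'

Decoded = BBBBBBBBBBBBBEEEEEEEAAAAAAAAAAAAAAAAEAAAAAAAA


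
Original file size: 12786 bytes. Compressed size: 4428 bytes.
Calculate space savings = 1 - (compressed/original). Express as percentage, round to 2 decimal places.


ratio = compressed/original = 4428/12786 = 0.346316
savings = 1 - ratio = 1 - 0.346316 = 0.653684
as a percentage: 0.653684 * 100 = 65.37%

Space savings = 1 - 4428/12786 = 65.37%


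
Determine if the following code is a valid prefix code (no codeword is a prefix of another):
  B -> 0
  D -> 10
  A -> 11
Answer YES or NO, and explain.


Checking each pair (does one codeword prefix another?):
  B='0' vs D='10': no prefix
  B='0' vs A='11': no prefix
  D='10' vs B='0': no prefix
  D='10' vs A='11': no prefix
  A='11' vs B='0': no prefix
  A='11' vs D='10': no prefix
No violation found over all pairs.

YES -- this is a valid prefix code. No codeword is a prefix of any other codeword.


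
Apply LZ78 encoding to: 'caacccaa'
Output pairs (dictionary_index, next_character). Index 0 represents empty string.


LZ78 encoding steps:
Dictionary: {0: ''}
Step 1: w='' (idx 0), next='c' -> output (0, 'c'), add 'c' as idx 1
Step 2: w='' (idx 0), next='a' -> output (0, 'a'), add 'a' as idx 2
Step 3: w='a' (idx 2), next='c' -> output (2, 'c'), add 'ac' as idx 3
Step 4: w='c' (idx 1), next='c' -> output (1, 'c'), add 'cc' as idx 4
Step 5: w='a' (idx 2), next='a' -> output (2, 'a'), add 'aa' as idx 5


Encoded: [(0, 'c'), (0, 'a'), (2, 'c'), (1, 'c'), (2, 'a')]


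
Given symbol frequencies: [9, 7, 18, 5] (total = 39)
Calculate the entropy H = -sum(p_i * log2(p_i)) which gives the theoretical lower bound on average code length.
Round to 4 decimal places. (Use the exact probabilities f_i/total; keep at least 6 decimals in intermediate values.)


Per-symbol terms -p_i * log2(p_i) with p_i = f_i/39:
  p = 9/39 = 0.230769: log2(p) = -2.115477, -p*log2(p) = 0.488187
  p = 7/39 = 0.179487: log2(p) = -2.478047, -p*log2(p) = 0.444778
  p = 18/39 = 0.461538: log2(p) = -1.115477, -p*log2(p) = 0.514836
  p = 5/39 = 0.128205: log2(p) = -2.963474, -p*log2(p) = 0.379933
H = 0.488187 + 0.444778 + 0.514836 + 0.379933 = 1.827734

H = 1.8277 bits/symbol


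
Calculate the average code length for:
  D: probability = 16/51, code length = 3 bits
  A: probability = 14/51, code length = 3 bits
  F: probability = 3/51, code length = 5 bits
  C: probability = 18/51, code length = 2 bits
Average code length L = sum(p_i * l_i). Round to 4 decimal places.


Weighted contributions p_i * l_i:
  D: (16/51) * 3 = 48/51
  A: (14/51) * 3 = 42/51
  F: (3/51) * 5 = 15/51
  C: (18/51) * 2 = 36/51
Sum = (48 + 42 + 15 + 36)/51 = 141/51

L = 141/51 = 2.7647 bits/symbol


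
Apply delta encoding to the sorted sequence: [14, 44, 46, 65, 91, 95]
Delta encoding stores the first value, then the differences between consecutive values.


First value: 14
Deltas:
  44 - 14 = 30
  46 - 44 = 2
  65 - 46 = 19
  91 - 65 = 26
  95 - 91 = 4


Delta encoded: [14, 30, 2, 19, 26, 4]


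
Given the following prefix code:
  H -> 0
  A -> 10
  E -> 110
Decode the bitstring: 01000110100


Decoding step by step:
Bits 0 -> H
Bits 10 -> A
Bits 0 -> H
Bits 0 -> H
Bits 110 -> E
Bits 10 -> A
Bits 0 -> H


Decoded message: HAHHEAH


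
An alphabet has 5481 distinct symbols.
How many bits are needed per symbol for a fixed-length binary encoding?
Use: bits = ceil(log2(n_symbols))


log2(5481) = 12.4202
Bracket: 2^12 = 4096 < 5481 <= 2^13 = 8192
So ceil(log2(5481)) = 13

bits = ceil(log2(5481)) = ceil(12.4202) = 13 bits


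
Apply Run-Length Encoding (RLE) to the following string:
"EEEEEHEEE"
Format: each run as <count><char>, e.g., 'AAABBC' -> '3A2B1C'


Scanning runs left to right:
  i=0: run of 'E' x 5 -> '5E'
  i=5: run of 'H' x 1 -> '1H'
  i=6: run of 'E' x 3 -> '3E'

RLE = 5E1H3E


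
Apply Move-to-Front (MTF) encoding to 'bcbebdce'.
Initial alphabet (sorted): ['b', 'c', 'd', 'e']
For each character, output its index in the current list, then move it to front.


MTF encoding:
'b': index 0 in ['b', 'c', 'd', 'e'] -> ['b', 'c', 'd', 'e']
'c': index 1 in ['b', 'c', 'd', 'e'] -> ['c', 'b', 'd', 'e']
'b': index 1 in ['c', 'b', 'd', 'e'] -> ['b', 'c', 'd', 'e']
'e': index 3 in ['b', 'c', 'd', 'e'] -> ['e', 'b', 'c', 'd']
'b': index 1 in ['e', 'b', 'c', 'd'] -> ['b', 'e', 'c', 'd']
'd': index 3 in ['b', 'e', 'c', 'd'] -> ['d', 'b', 'e', 'c']
'c': index 3 in ['d', 'b', 'e', 'c'] -> ['c', 'd', 'b', 'e']
'e': index 3 in ['c', 'd', 'b', 'e'] -> ['e', 'c', 'd', 'b']


Output: [0, 1, 1, 3, 1, 3, 3, 3]


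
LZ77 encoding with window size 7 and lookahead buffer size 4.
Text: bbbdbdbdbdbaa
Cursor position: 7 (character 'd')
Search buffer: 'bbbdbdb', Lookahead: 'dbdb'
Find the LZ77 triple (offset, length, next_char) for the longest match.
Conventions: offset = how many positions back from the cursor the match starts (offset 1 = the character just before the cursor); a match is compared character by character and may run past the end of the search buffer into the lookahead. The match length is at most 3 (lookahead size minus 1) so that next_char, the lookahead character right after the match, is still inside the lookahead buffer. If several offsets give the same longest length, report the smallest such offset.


Try each offset into the search buffer:
  offset=1 (pos 6, char 'b'): match length 0
  offset=2 (pos 5, char 'd'): match length 3
  offset=3 (pos 4, char 'b'): match length 0
  offset=4 (pos 3, char 'd'): match length 3
  offset=5 (pos 2, char 'b'): match length 0
  offset=6 (pos 1, char 'b'): match length 0
  offset=7 (pos 0, char 'b'): match length 0
Longest match has length 3, found at offsets 2, 4; take the smallest, offset 2.
next_char = character at position 7 + 3 = 10 -> 'b'

Best match: offset=2, length=3 (matching 'dbd' starting at position 5)
LZ77 triple: (2, 3, 'b')


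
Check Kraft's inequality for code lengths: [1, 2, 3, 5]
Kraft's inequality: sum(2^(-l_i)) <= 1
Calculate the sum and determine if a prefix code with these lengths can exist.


Sum = 2^(-1) + 2^(-2) + 2^(-3) + 2^(-5)
    = 0.5 + 0.25 + 0.125 + 0.03125
    = 29/32 = 0.90625
Since 0.90625 <= 1, Kraft's inequality IS satisfied.
A prefix code with these lengths CAN exist.

Kraft sum = 0.90625. Satisfied.


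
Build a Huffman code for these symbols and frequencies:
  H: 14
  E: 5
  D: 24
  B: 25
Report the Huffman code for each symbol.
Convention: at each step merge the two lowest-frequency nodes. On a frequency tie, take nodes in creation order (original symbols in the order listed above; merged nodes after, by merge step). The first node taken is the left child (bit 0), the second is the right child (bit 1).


Huffman tree construction:
Step 1: Merge E(5) + H(14) = 19
Step 2: Merge (E+H)(19) + D(24) = 43
Step 3: Merge B(25) + ((E+H)+D)(43) = 68
Read each symbol's code off the tree from the root (left child = 0, right child = 1).

Codes:
  H: 101 (length 3)
  E: 100 (length 3)
  D: 11 (length 2)
  B: 0 (length 1)
Average code length: 130/68 = 1.9118 bits/symbol


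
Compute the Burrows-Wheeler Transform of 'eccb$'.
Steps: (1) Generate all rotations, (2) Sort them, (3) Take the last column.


Rotations (sorted):
  0: $eccb -> last char: b
  1: b$ecc -> last char: c
  2: cb$ec -> last char: c
  3: ccb$e -> last char: e
  4: eccb$ -> last char: $


BWT = bcce$


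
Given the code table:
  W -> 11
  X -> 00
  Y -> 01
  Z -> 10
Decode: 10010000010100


Decoding:
10 -> Z
01 -> Y
00 -> X
00 -> X
01 -> Y
01 -> Y
00 -> X


Result: ZYXXYYX


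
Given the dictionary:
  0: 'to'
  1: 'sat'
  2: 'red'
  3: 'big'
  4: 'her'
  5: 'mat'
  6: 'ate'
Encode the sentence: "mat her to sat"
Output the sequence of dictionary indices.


Look up each word in the dictionary:
  'mat' -> 5
  'her' -> 4
  'to' -> 0
  'sat' -> 1

Encoded: [5, 4, 0, 1]


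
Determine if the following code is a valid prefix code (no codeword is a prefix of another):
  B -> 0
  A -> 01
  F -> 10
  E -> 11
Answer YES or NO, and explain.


Checking each pair (does one codeword prefix another?):
  B='0' vs A='01': prefix -- VIOLATION

NO -- this is NOT a valid prefix code. B (0) is a prefix of A (01).


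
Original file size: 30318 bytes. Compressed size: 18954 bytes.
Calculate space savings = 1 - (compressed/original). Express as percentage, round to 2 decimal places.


ratio = compressed/original = 18954/30318 = 0.625173
savings = 1 - ratio = 1 - 0.625173 = 0.374827
as a percentage: 0.374827 * 100 = 37.48%

Space savings = 1 - 18954/30318 = 37.48%


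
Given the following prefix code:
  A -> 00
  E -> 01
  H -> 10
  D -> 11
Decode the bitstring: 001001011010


Decoding step by step:
Bits 00 -> A
Bits 10 -> H
Bits 01 -> E
Bits 01 -> E
Bits 10 -> H
Bits 10 -> H


Decoded message: AHEEHH


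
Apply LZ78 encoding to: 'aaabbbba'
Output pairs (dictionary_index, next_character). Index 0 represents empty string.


LZ78 encoding steps:
Dictionary: {0: ''}
Step 1: w='' (idx 0), next='a' -> output (0, 'a'), add 'a' as idx 1
Step 2: w='a' (idx 1), next='a' -> output (1, 'a'), add 'aa' as idx 2
Step 3: w='' (idx 0), next='b' -> output (0, 'b'), add 'b' as idx 3
Step 4: w='b' (idx 3), next='b' -> output (3, 'b'), add 'bb' as idx 4
Step 5: w='b' (idx 3), next='a' -> output (3, 'a'), add 'ba' as idx 5


Encoded: [(0, 'a'), (1, 'a'), (0, 'b'), (3, 'b'), (3, 'a')]


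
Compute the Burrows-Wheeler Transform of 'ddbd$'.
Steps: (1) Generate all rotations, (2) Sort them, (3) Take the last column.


Rotations (sorted):
  0: $ddbd -> last char: d
  1: bd$dd -> last char: d
  2: d$ddb -> last char: b
  3: dbd$d -> last char: d
  4: ddbd$ -> last char: $


BWT = ddbd$


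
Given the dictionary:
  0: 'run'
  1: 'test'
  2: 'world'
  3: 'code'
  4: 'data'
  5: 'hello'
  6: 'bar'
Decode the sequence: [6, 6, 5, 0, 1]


Look up each index in the dictionary:
  6 -> 'bar'
  6 -> 'bar'
  5 -> 'hello'
  0 -> 'run'
  1 -> 'test'

Decoded: "bar bar hello run test"


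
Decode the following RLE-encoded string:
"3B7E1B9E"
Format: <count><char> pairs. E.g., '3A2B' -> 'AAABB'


Expanding each <count><char> pair:
  3B -> 'BBB'
  7E -> 'EEEEEEE'
  1B -> 'B'
  9E -> 'EEEEEEEEE'

Decoded = BBBEEEEEEEBEEEEEEEEE


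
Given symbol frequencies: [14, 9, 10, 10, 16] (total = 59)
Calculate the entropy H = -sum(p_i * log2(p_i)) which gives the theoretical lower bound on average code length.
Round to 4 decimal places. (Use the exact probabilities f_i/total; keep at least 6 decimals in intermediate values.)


Per-symbol terms -p_i * log2(p_i) with p_i = f_i/59:
  p = 14/59 = 0.237288: log2(p) = -2.075288, -p*log2(p) = 0.492441
  p = 9/59 = 0.152542: log2(p) = -2.712718, -p*log2(p) = 0.413804
  p = 10/59 = 0.169492: log2(p) = -2.560715, -p*log2(p) = 0.434019
  p = 10/59 = 0.169492: log2(p) = -2.560715, -p*log2(p) = 0.434019
  p = 16/59 = 0.271186: log2(p) = -1.882643, -p*log2(p) = 0.510547
H = 0.492441 + 0.413804 + 0.434019 + 0.434019 + 0.510547 = 2.284830

H = 2.2848 bits/symbol


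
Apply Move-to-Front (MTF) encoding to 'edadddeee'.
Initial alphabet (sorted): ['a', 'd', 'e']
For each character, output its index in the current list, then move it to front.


MTF encoding:
'e': index 2 in ['a', 'd', 'e'] -> ['e', 'a', 'd']
'd': index 2 in ['e', 'a', 'd'] -> ['d', 'e', 'a']
'a': index 2 in ['d', 'e', 'a'] -> ['a', 'd', 'e']
'd': index 1 in ['a', 'd', 'e'] -> ['d', 'a', 'e']
'd': index 0 in ['d', 'a', 'e'] -> ['d', 'a', 'e']
'd': index 0 in ['d', 'a', 'e'] -> ['d', 'a', 'e']
'e': index 2 in ['d', 'a', 'e'] -> ['e', 'd', 'a']
'e': index 0 in ['e', 'd', 'a'] -> ['e', 'd', 'a']
'e': index 0 in ['e', 'd', 'a'] -> ['e', 'd', 'a']


Output: [2, 2, 2, 1, 0, 0, 2, 0, 0]


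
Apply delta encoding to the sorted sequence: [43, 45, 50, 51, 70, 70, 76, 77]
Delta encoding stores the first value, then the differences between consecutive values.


First value: 43
Deltas:
  45 - 43 = 2
  50 - 45 = 5
  51 - 50 = 1
  70 - 51 = 19
  70 - 70 = 0
  76 - 70 = 6
  77 - 76 = 1


Delta encoded: [43, 2, 5, 1, 19, 0, 6, 1]


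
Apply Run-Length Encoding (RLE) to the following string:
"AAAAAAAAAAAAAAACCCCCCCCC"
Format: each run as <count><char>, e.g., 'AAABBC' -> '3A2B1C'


Scanning runs left to right:
  i=0: run of 'A' x 15 -> '15A'
  i=15: run of 'C' x 9 -> '9C'

RLE = 15A9C


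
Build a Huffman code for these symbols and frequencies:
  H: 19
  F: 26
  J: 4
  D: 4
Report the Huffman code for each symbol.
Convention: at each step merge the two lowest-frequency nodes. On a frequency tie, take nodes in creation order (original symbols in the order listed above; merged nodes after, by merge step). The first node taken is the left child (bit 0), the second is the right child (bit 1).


Huffman tree construction:
Step 1: Merge J(4) + D(4) = 8
Step 2: Merge (J+D)(8) + H(19) = 27
Step 3: Merge F(26) + ((J+D)+H)(27) = 53
Read each symbol's code off the tree from the root (left child = 0, right child = 1).

Codes:
  H: 11 (length 2)
  F: 0 (length 1)
  J: 100 (length 3)
  D: 101 (length 3)
Average code length: 88/53 = 1.6604 bits/symbol


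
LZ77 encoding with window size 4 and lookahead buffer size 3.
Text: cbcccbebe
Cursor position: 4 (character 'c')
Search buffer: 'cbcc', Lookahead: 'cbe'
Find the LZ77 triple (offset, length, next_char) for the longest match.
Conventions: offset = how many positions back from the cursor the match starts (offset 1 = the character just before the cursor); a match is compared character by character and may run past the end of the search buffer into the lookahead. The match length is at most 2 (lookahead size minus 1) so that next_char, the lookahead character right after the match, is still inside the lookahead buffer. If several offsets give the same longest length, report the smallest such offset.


Try each offset into the search buffer:
  offset=1 (pos 3, char 'c'): match length 1
  offset=2 (pos 2, char 'c'): match length 1
  offset=3 (pos 1, char 'b'): match length 0
  offset=4 (pos 0, char 'c'): match length 2
Longest match has length 2 at offset 4.
next_char = character at position 4 + 2 = 6 -> 'e'

Best match: offset=4, length=2 (matching 'cb' starting at position 0)
LZ77 triple: (4, 2, 'e')


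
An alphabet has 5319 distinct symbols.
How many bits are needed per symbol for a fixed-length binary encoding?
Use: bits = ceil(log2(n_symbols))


log2(5319) = 12.3769
Bracket: 2^12 = 4096 < 5319 <= 2^13 = 8192
So ceil(log2(5319)) = 13

bits = ceil(log2(5319)) = ceil(12.3769) = 13 bits


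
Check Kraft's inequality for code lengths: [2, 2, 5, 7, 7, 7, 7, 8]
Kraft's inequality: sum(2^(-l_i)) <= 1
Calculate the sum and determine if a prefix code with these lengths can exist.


Sum = 2^(-2) + 2^(-2) + 2^(-5) + 2^(-7) + 2^(-7) + 2^(-7) + 2^(-7) + 2^(-8)
    = 0.25 + 0.25 + 0.03125 + 0.0078125 + 0.0078125 + 0.0078125 + 0.0078125 + 0.00390625
    = 145/256 = 0.56640625
Since 0.56640625 <= 1, Kraft's inequality IS satisfied.
A prefix code with these lengths CAN exist.

Kraft sum = 0.56640625. Satisfied.


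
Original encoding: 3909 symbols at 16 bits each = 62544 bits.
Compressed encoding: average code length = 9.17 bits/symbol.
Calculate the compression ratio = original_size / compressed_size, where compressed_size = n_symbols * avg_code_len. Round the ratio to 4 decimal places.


original_size = n_symbols * orig_bits = 3909 * 16 = 62544 bits
compressed_size = n_symbols * avg_code_len = 3909 * 9.17 = 35845.53 bits
ratio = original_size / compressed_size = 62544 / 35845.53 = 1.7448

Compression ratio = 1.7448


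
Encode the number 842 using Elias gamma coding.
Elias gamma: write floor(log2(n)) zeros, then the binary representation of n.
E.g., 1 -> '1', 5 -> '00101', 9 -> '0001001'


num_bits = floor(log2(842)) + 1 = 10
leading_zeros = num_bits - 1 = 9
binary(842) = 1101001010

Elias gamma(842) = '000000000' + '1101001010' = 0000000001101001010 (19 bits)


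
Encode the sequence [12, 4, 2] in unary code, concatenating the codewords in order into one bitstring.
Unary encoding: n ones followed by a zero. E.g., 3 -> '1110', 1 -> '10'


Encode each number as n ones followed by a terminating 0:
  12 -> 1111111111110 (13 bits)
  4 -> 11110 (5 bits)
  2 -> 110 (3 bits)
Total length = 13 + 5 + 3 = 21 bits.

Unary([12, 4, 2]) = 111111111111011110110 (21 bits)


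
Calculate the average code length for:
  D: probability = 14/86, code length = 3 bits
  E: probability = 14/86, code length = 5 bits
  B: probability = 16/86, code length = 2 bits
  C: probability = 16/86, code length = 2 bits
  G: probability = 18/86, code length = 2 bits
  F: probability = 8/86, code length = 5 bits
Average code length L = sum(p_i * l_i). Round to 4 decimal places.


Weighted contributions p_i * l_i:
  D: (14/86) * 3 = 42/86
  E: (14/86) * 5 = 70/86
  B: (16/86) * 2 = 32/86
  C: (16/86) * 2 = 32/86
  G: (18/86) * 2 = 36/86
  F: (8/86) * 5 = 40/86
Sum = (42 + 70 + 32 + 32 + 36 + 40)/86 = 252/86

L = 252/86 = 2.9302 bits/symbol


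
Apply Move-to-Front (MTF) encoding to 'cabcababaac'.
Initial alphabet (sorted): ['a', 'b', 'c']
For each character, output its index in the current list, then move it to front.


MTF encoding:
'c': index 2 in ['a', 'b', 'c'] -> ['c', 'a', 'b']
'a': index 1 in ['c', 'a', 'b'] -> ['a', 'c', 'b']
'b': index 2 in ['a', 'c', 'b'] -> ['b', 'a', 'c']
'c': index 2 in ['b', 'a', 'c'] -> ['c', 'b', 'a']
'a': index 2 in ['c', 'b', 'a'] -> ['a', 'c', 'b']
'b': index 2 in ['a', 'c', 'b'] -> ['b', 'a', 'c']
'a': index 1 in ['b', 'a', 'c'] -> ['a', 'b', 'c']
'b': index 1 in ['a', 'b', 'c'] -> ['b', 'a', 'c']
'a': index 1 in ['b', 'a', 'c'] -> ['a', 'b', 'c']
'a': index 0 in ['a', 'b', 'c'] -> ['a', 'b', 'c']
'c': index 2 in ['a', 'b', 'c'] -> ['c', 'a', 'b']


Output: [2, 1, 2, 2, 2, 2, 1, 1, 1, 0, 2]


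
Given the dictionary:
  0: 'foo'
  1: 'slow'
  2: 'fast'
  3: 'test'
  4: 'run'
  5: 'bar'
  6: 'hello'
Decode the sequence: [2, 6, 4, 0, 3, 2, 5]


Look up each index in the dictionary:
  2 -> 'fast'
  6 -> 'hello'
  4 -> 'run'
  0 -> 'foo'
  3 -> 'test'
  2 -> 'fast'
  5 -> 'bar'

Decoded: "fast hello run foo test fast bar"


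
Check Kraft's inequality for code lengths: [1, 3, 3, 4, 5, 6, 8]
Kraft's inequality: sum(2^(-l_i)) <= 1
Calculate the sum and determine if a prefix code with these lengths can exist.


Sum = 2^(-1) + 2^(-3) + 2^(-3) + 2^(-4) + 2^(-5) + 2^(-6) + 2^(-8)
    = 0.5 + 0.125 + 0.125 + 0.0625 + 0.03125 + 0.015625 + 0.00390625
    = 221/256 = 0.86328125
Since 0.86328125 <= 1, Kraft's inequality IS satisfied.
A prefix code with these lengths CAN exist.

Kraft sum = 0.86328125. Satisfied.


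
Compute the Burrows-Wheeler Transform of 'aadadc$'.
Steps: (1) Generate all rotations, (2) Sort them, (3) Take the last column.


Rotations (sorted):
  0: $aadadc -> last char: c
  1: aadadc$ -> last char: $
  2: adadc$a -> last char: a
  3: adc$aad -> last char: d
  4: c$aadad -> last char: d
  5: dadc$aa -> last char: a
  6: dc$aada -> last char: a


BWT = c$addaa


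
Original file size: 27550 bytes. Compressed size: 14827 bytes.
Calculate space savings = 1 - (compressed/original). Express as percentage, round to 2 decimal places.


ratio = compressed/original = 14827/27550 = 0.538185
savings = 1 - ratio = 1 - 0.538185 = 0.461815
as a percentage: 0.461815 * 100 = 46.18%

Space savings = 1 - 14827/27550 = 46.18%


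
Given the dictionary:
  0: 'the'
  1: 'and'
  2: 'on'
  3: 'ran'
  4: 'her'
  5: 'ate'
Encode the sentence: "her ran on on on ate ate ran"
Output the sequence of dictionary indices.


Look up each word in the dictionary:
  'her' -> 4
  'ran' -> 3
  'on' -> 2
  'on' -> 2
  'on' -> 2
  'ate' -> 5
  'ate' -> 5
  'ran' -> 3

Encoded: [4, 3, 2, 2, 2, 5, 5, 3]


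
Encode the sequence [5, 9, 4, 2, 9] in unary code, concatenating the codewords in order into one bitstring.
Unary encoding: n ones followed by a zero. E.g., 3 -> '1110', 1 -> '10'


Encode each number as n ones followed by a terminating 0:
  5 -> 111110 (6 bits)
  9 -> 1111111110 (10 bits)
  4 -> 11110 (5 bits)
  2 -> 110 (3 bits)
  9 -> 1111111110 (10 bits)
Total length = 6 + 10 + 5 + 3 + 10 = 34 bits.

Unary([5, 9, 4, 2, 9]) = 1111101111111110111101101111111110 (34 bits)


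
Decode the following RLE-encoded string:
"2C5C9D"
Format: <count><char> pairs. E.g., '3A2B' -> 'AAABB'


Expanding each <count><char> pair:
  2C -> 'CC'
  5C -> 'CCCCC'
  9D -> 'DDDDDDDDD'

Decoded = CCCCCCCDDDDDDDDD


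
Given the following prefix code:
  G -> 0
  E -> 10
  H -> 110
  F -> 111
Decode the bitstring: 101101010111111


Decoding step by step:
Bits 10 -> E
Bits 110 -> H
Bits 10 -> E
Bits 10 -> E
Bits 111 -> F
Bits 111 -> F


Decoded message: EHEEFF


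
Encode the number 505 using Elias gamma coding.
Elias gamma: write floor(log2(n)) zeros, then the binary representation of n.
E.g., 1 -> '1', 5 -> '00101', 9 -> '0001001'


num_bits = floor(log2(505)) + 1 = 9
leading_zeros = num_bits - 1 = 8
binary(505) = 111111001

Elias gamma(505) = '00000000' + '111111001' = 00000000111111001 (17 bits)


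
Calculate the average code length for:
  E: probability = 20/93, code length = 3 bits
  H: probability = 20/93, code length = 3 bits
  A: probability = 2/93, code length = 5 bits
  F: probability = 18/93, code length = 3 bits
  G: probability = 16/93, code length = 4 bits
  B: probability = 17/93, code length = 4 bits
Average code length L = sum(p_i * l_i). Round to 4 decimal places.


Weighted contributions p_i * l_i:
  E: (20/93) * 3 = 60/93
  H: (20/93) * 3 = 60/93
  A: (2/93) * 5 = 10/93
  F: (18/93) * 3 = 54/93
  G: (16/93) * 4 = 64/93
  B: (17/93) * 4 = 68/93
Sum = (60 + 60 + 10 + 54 + 64 + 68)/93 = 316/93

L = 316/93 = 3.3978 bits/symbol


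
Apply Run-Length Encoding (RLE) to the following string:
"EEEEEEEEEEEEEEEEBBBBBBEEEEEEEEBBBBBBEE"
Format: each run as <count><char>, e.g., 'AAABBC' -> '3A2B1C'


Scanning runs left to right:
  i=0: run of 'E' x 16 -> '16E'
  i=16: run of 'B' x 6 -> '6B'
  i=22: run of 'E' x 8 -> '8E'
  i=30: run of 'B' x 6 -> '6B'
  i=36: run of 'E' x 2 -> '2E'

RLE = 16E6B8E6B2E


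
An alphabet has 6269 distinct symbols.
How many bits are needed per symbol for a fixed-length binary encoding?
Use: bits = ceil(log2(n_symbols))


log2(6269) = 12.614
Bracket: 2^12 = 4096 < 6269 <= 2^13 = 8192
So ceil(log2(6269)) = 13

bits = ceil(log2(6269)) = ceil(12.614) = 13 bits


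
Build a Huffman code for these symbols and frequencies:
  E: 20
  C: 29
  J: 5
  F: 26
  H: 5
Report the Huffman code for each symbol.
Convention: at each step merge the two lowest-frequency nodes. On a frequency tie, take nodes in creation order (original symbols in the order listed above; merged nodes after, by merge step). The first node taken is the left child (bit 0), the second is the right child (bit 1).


Huffman tree construction:
Step 1: Merge J(5) + H(5) = 10
Step 2: Merge (J+H)(10) + E(20) = 30
Step 3: Merge F(26) + C(29) = 55
Step 4: Merge ((J+H)+E)(30) + (F+C)(55) = 85
Read each symbol's code off the tree from the root (left child = 0, right child = 1).

Codes:
  E: 01 (length 2)
  C: 11 (length 2)
  J: 000 (length 3)
  F: 10 (length 2)
  H: 001 (length 3)
Average code length: 180/85 = 2.1176 bits/symbol


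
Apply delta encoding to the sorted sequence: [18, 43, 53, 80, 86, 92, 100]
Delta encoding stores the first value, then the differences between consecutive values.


First value: 18
Deltas:
  43 - 18 = 25
  53 - 43 = 10
  80 - 53 = 27
  86 - 80 = 6
  92 - 86 = 6
  100 - 92 = 8


Delta encoded: [18, 25, 10, 27, 6, 6, 8]


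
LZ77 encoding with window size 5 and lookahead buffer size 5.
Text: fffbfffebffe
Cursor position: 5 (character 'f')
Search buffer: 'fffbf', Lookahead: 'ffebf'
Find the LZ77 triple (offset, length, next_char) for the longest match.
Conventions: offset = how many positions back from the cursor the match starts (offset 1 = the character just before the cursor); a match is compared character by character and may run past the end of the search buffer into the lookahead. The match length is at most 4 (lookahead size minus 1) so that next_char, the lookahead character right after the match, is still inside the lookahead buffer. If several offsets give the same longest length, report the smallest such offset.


Try each offset into the search buffer:
  offset=1 (pos 4, char 'f'): match length 2
  offset=2 (pos 3, char 'b'): match length 0
  offset=3 (pos 2, char 'f'): match length 1
  offset=4 (pos 1, char 'f'): match length 2
  offset=5 (pos 0, char 'f'): match length 2
Longest match has length 2, found at offsets 1, 4, 5; take the smallest, offset 1.
next_char = character at position 5 + 2 = 7 -> 'e'

Best match: offset=1, length=2 (matching 'ff' starting at position 4)
LZ77 triple: (1, 2, 'e')


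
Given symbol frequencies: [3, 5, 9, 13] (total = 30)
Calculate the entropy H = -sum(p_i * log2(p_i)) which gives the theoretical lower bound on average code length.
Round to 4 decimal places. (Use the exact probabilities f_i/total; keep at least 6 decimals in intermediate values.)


Per-symbol terms -p_i * log2(p_i) with p_i = f_i/30:
  p = 3/30 = 0.100000: log2(p) = -3.321928, -p*log2(p) = 0.332193
  p = 5/30 = 0.166667: log2(p) = -2.584963, -p*log2(p) = 0.430827
  p = 9/30 = 0.300000: log2(p) = -1.736966, -p*log2(p) = 0.521090
  p = 13/30 = 0.433333: log2(p) = -1.206451, -p*log2(p) = 0.522795
H = 0.332193 + 0.430827 + 0.521090 + 0.522795 = 1.806905

H = 1.8069 bits/symbol


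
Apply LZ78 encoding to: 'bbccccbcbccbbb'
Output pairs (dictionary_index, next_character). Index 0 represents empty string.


LZ78 encoding steps:
Dictionary: {0: ''}
Step 1: w='' (idx 0), next='b' -> output (0, 'b'), add 'b' as idx 1
Step 2: w='b' (idx 1), next='c' -> output (1, 'c'), add 'bc' as idx 2
Step 3: w='' (idx 0), next='c' -> output (0, 'c'), add 'c' as idx 3
Step 4: w='c' (idx 3), next='c' -> output (3, 'c'), add 'cc' as idx 4
Step 5: w='bc' (idx 2), next='b' -> output (2, 'b'), add 'bcb' as idx 5
Step 6: w='cc' (idx 4), next='b' -> output (4, 'b'), add 'ccb' as idx 6
Step 7: w='b' (idx 1), next='b' -> output (1, 'b'), add 'bb' as idx 7


Encoded: [(0, 'b'), (1, 'c'), (0, 'c'), (3, 'c'), (2, 'b'), (4, 'b'), (1, 'b')]


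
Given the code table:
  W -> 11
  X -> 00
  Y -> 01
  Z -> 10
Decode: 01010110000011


Decoding:
01 -> Y
01 -> Y
01 -> Y
10 -> Z
00 -> X
00 -> X
11 -> W


Result: YYYZXXW


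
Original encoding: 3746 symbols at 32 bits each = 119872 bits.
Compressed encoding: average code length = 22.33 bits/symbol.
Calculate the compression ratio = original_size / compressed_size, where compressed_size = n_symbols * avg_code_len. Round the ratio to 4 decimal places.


original_size = n_symbols * orig_bits = 3746 * 32 = 119872 bits
compressed_size = n_symbols * avg_code_len = 3746 * 22.33 = 83648.18 bits
ratio = original_size / compressed_size = 119872 / 83648.18 = 1.433

Compression ratio = 1.433


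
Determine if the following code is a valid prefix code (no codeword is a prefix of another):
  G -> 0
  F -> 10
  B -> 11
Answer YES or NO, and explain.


Checking each pair (does one codeword prefix another?):
  G='0' vs F='10': no prefix
  G='0' vs B='11': no prefix
  F='10' vs G='0': no prefix
  F='10' vs B='11': no prefix
  B='11' vs G='0': no prefix
  B='11' vs F='10': no prefix
No violation found over all pairs.

YES -- this is a valid prefix code. No codeword is a prefix of any other codeword.


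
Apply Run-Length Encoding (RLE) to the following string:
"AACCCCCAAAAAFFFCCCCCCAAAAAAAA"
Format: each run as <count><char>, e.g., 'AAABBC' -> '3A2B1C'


Scanning runs left to right:
  i=0: run of 'A' x 2 -> '2A'
  i=2: run of 'C' x 5 -> '5C'
  i=7: run of 'A' x 5 -> '5A'
  i=12: run of 'F' x 3 -> '3F'
  i=15: run of 'C' x 6 -> '6C'
  i=21: run of 'A' x 8 -> '8A'

RLE = 2A5C5A3F6C8A


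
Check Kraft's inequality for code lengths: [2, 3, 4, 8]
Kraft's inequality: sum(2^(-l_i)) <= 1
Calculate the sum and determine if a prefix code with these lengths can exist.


Sum = 2^(-2) + 2^(-3) + 2^(-4) + 2^(-8)
    = 0.25 + 0.125 + 0.0625 + 0.00390625
    = 113/256 = 0.44140625
Since 0.44140625 <= 1, Kraft's inequality IS satisfied.
A prefix code with these lengths CAN exist.

Kraft sum = 0.44140625. Satisfied.


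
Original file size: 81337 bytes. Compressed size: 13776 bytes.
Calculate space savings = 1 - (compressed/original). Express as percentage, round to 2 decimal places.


ratio = compressed/original = 13776/81337 = 0.169369
savings = 1 - ratio = 1 - 0.169369 = 0.830631
as a percentage: 0.830631 * 100 = 83.06%

Space savings = 1 - 13776/81337 = 83.06%


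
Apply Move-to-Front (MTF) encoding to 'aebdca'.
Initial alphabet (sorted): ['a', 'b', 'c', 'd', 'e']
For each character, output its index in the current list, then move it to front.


MTF encoding:
'a': index 0 in ['a', 'b', 'c', 'd', 'e'] -> ['a', 'b', 'c', 'd', 'e']
'e': index 4 in ['a', 'b', 'c', 'd', 'e'] -> ['e', 'a', 'b', 'c', 'd']
'b': index 2 in ['e', 'a', 'b', 'c', 'd'] -> ['b', 'e', 'a', 'c', 'd']
'd': index 4 in ['b', 'e', 'a', 'c', 'd'] -> ['d', 'b', 'e', 'a', 'c']
'c': index 4 in ['d', 'b', 'e', 'a', 'c'] -> ['c', 'd', 'b', 'e', 'a']
'a': index 4 in ['c', 'd', 'b', 'e', 'a'] -> ['a', 'c', 'd', 'b', 'e']


Output: [0, 4, 2, 4, 4, 4]
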